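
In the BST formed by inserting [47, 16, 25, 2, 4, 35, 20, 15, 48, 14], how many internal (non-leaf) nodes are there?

Tree built from: [47, 16, 25, 2, 4, 35, 20, 15, 48, 14]
Tree (level-order array): [47, 16, 48, 2, 25, None, None, None, 4, 20, 35, None, 15, None, None, None, None, 14]
Rule: An internal node has at least one child.
Per-node child counts:
  node 47: 2 child(ren)
  node 16: 2 child(ren)
  node 2: 1 child(ren)
  node 4: 1 child(ren)
  node 15: 1 child(ren)
  node 14: 0 child(ren)
  node 25: 2 child(ren)
  node 20: 0 child(ren)
  node 35: 0 child(ren)
  node 48: 0 child(ren)
Matching nodes: [47, 16, 2, 4, 15, 25]
Count of internal (non-leaf) nodes: 6


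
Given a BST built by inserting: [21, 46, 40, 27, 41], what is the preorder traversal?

Tree insertion order: [21, 46, 40, 27, 41]
Tree (level-order array): [21, None, 46, 40, None, 27, 41]
Preorder traversal: [21, 46, 40, 27, 41]


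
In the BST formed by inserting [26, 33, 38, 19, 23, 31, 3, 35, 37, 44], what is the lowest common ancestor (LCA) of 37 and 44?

Tree insertion order: [26, 33, 38, 19, 23, 31, 3, 35, 37, 44]
Tree (level-order array): [26, 19, 33, 3, 23, 31, 38, None, None, None, None, None, None, 35, 44, None, 37]
In a BST, the LCA of p=37, q=44 is the first node v on the
root-to-leaf path with p <= v <= q (go left if both < v, right if both > v).
Walk from root:
  at 26: both 37 and 44 > 26, go right
  at 33: both 37 and 44 > 33, go right
  at 38: 37 <= 38 <= 44, this is the LCA
LCA = 38


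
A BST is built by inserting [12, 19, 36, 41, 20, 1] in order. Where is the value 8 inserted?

Starting tree (level order): [12, 1, 19, None, None, None, 36, 20, 41]
Insertion path: 12 -> 1
Result: insert 8 as right child of 1
Final tree (level order): [12, 1, 19, None, 8, None, 36, None, None, 20, 41]


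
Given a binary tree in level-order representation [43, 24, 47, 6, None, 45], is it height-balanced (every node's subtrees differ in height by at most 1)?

Tree (level-order array): [43, 24, 47, 6, None, 45]
Definition: a tree is height-balanced if, at every node, |h(left) - h(right)| <= 1 (empty subtree has height -1).
Bottom-up per-node check:
  node 6: h_left=-1, h_right=-1, diff=0 [OK], height=0
  node 24: h_left=0, h_right=-1, diff=1 [OK], height=1
  node 45: h_left=-1, h_right=-1, diff=0 [OK], height=0
  node 47: h_left=0, h_right=-1, diff=1 [OK], height=1
  node 43: h_left=1, h_right=1, diff=0 [OK], height=2
All nodes satisfy the balance condition.
Result: Balanced


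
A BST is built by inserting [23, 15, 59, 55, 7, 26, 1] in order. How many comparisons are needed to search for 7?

Search path for 7: 23 -> 15 -> 7
Found: True
Comparisons: 3


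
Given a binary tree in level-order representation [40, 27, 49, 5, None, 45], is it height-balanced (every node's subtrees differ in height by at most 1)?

Tree (level-order array): [40, 27, 49, 5, None, 45]
Definition: a tree is height-balanced if, at every node, |h(left) - h(right)| <= 1 (empty subtree has height -1).
Bottom-up per-node check:
  node 5: h_left=-1, h_right=-1, diff=0 [OK], height=0
  node 27: h_left=0, h_right=-1, diff=1 [OK], height=1
  node 45: h_left=-1, h_right=-1, diff=0 [OK], height=0
  node 49: h_left=0, h_right=-1, diff=1 [OK], height=1
  node 40: h_left=1, h_right=1, diff=0 [OK], height=2
All nodes satisfy the balance condition.
Result: Balanced


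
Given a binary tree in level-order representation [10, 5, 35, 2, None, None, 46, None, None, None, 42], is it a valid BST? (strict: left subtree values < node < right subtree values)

Level-order array: [10, 5, 35, 2, None, None, 46, None, None, None, 42]
Validate using subtree bounds (lo, hi): at each node, require lo < value < hi,
then recurse left with hi=value and right with lo=value.
Preorder trace (stopping at first violation):
  at node 10 with bounds (-inf, +inf): OK
  at node 5 with bounds (-inf, 10): OK
  at node 2 with bounds (-inf, 5): OK
  at node 35 with bounds (10, +inf): OK
  at node 46 with bounds (35, +inf): OK
  at node 42 with bounds (46, +inf): VIOLATION
Node 42 violates its bound: not (46 < 42 < +inf).
Result: Not a valid BST


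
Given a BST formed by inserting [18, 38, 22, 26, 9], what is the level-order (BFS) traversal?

Tree insertion order: [18, 38, 22, 26, 9]
Tree (level-order array): [18, 9, 38, None, None, 22, None, None, 26]
BFS from the root, enqueuing left then right child of each popped node:
  queue [18] -> pop 18, enqueue [9, 38], visited so far: [18]
  queue [9, 38] -> pop 9, enqueue [none], visited so far: [18, 9]
  queue [38] -> pop 38, enqueue [22], visited so far: [18, 9, 38]
  queue [22] -> pop 22, enqueue [26], visited so far: [18, 9, 38, 22]
  queue [26] -> pop 26, enqueue [none], visited so far: [18, 9, 38, 22, 26]
Result: [18, 9, 38, 22, 26]


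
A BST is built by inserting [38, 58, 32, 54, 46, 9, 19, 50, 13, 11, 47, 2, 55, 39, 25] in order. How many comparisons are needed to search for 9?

Search path for 9: 38 -> 32 -> 9
Found: True
Comparisons: 3


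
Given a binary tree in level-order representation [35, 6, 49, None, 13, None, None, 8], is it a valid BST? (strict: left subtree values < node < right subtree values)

Level-order array: [35, 6, 49, None, 13, None, None, 8]
Validate using subtree bounds (lo, hi): at each node, require lo < value < hi,
then recurse left with hi=value and right with lo=value.
Preorder trace (stopping at first violation):
  at node 35 with bounds (-inf, +inf): OK
  at node 6 with bounds (-inf, 35): OK
  at node 13 with bounds (6, 35): OK
  at node 8 with bounds (6, 13): OK
  at node 49 with bounds (35, +inf): OK
No violation found at any node.
Result: Valid BST


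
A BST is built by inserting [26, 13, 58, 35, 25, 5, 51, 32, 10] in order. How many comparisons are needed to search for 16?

Search path for 16: 26 -> 13 -> 25
Found: False
Comparisons: 3


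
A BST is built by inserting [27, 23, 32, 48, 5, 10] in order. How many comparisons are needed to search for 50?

Search path for 50: 27 -> 32 -> 48
Found: False
Comparisons: 3


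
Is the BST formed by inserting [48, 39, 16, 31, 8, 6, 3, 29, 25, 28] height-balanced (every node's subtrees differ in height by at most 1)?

Tree (level-order array): [48, 39, None, 16, None, 8, 31, 6, None, 29, None, 3, None, 25, None, None, None, None, 28]
Definition: a tree is height-balanced if, at every node, |h(left) - h(right)| <= 1 (empty subtree has height -1).
Bottom-up per-node check:
  node 3: h_left=-1, h_right=-1, diff=0 [OK], height=0
  node 6: h_left=0, h_right=-1, diff=1 [OK], height=1
  node 8: h_left=1, h_right=-1, diff=2 [FAIL (|1--1|=2 > 1)], height=2
  node 28: h_left=-1, h_right=-1, diff=0 [OK], height=0
  node 25: h_left=-1, h_right=0, diff=1 [OK], height=1
  node 29: h_left=1, h_right=-1, diff=2 [FAIL (|1--1|=2 > 1)], height=2
  node 31: h_left=2, h_right=-1, diff=3 [FAIL (|2--1|=3 > 1)], height=3
  node 16: h_left=2, h_right=3, diff=1 [OK], height=4
  node 39: h_left=4, h_right=-1, diff=5 [FAIL (|4--1|=5 > 1)], height=5
  node 48: h_left=5, h_right=-1, diff=6 [FAIL (|5--1|=6 > 1)], height=6
Node 8 violates the condition: |1 - -1| = 2 > 1.
Result: Not balanced


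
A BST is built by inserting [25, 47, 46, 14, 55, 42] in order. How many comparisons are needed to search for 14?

Search path for 14: 25 -> 14
Found: True
Comparisons: 2


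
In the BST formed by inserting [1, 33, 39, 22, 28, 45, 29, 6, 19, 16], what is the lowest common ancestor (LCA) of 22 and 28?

Tree insertion order: [1, 33, 39, 22, 28, 45, 29, 6, 19, 16]
Tree (level-order array): [1, None, 33, 22, 39, 6, 28, None, 45, None, 19, None, 29, None, None, 16]
In a BST, the LCA of p=22, q=28 is the first node v on the
root-to-leaf path with p <= v <= q (go left if both < v, right if both > v).
Walk from root:
  at 1: both 22 and 28 > 1, go right
  at 33: both 22 and 28 < 33, go left
  at 22: 22 <= 22 <= 28, this is the LCA
LCA = 22


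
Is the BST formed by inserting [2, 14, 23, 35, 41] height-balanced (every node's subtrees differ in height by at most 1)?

Tree (level-order array): [2, None, 14, None, 23, None, 35, None, 41]
Definition: a tree is height-balanced if, at every node, |h(left) - h(right)| <= 1 (empty subtree has height -1).
Bottom-up per-node check:
  node 41: h_left=-1, h_right=-1, diff=0 [OK], height=0
  node 35: h_left=-1, h_right=0, diff=1 [OK], height=1
  node 23: h_left=-1, h_right=1, diff=2 [FAIL (|-1-1|=2 > 1)], height=2
  node 14: h_left=-1, h_right=2, diff=3 [FAIL (|-1-2|=3 > 1)], height=3
  node 2: h_left=-1, h_right=3, diff=4 [FAIL (|-1-3|=4 > 1)], height=4
Node 23 violates the condition: |-1 - 1| = 2 > 1.
Result: Not balanced


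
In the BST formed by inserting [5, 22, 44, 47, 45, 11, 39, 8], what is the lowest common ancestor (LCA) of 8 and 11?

Tree insertion order: [5, 22, 44, 47, 45, 11, 39, 8]
Tree (level-order array): [5, None, 22, 11, 44, 8, None, 39, 47, None, None, None, None, 45]
In a BST, the LCA of p=8, q=11 is the first node v on the
root-to-leaf path with p <= v <= q (go left if both < v, right if both > v).
Walk from root:
  at 5: both 8 and 11 > 5, go right
  at 22: both 8 and 11 < 22, go left
  at 11: 8 <= 11 <= 11, this is the LCA
LCA = 11


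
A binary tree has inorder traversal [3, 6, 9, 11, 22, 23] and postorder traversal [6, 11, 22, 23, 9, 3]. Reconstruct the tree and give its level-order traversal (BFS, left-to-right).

Inorder:   [3, 6, 9, 11, 22, 23]
Postorder: [6, 11, 22, 23, 9, 3]
Algorithm: postorder visits root last, so walk postorder right-to-left;
each value is the root of the current inorder slice — split it at that
value, recurse on the right subtree first, then the left.
Recursive splits:
  root=3; inorder splits into left=[], right=[6, 9, 11, 22, 23]
  root=9; inorder splits into left=[6], right=[11, 22, 23]
  root=23; inorder splits into left=[11, 22], right=[]
  root=22; inorder splits into left=[11], right=[]
  root=11; inorder splits into left=[], right=[]
  root=6; inorder splits into left=[], right=[]
Reconstructed level-order: [3, 9, 6, 23, 22, 11]


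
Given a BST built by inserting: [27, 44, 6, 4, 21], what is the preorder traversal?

Tree insertion order: [27, 44, 6, 4, 21]
Tree (level-order array): [27, 6, 44, 4, 21]
Preorder traversal: [27, 6, 4, 21, 44]


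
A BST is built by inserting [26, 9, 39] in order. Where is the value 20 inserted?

Starting tree (level order): [26, 9, 39]
Insertion path: 26 -> 9
Result: insert 20 as right child of 9
Final tree (level order): [26, 9, 39, None, 20]


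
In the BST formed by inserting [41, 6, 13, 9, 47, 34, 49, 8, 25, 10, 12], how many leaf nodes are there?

Tree built from: [41, 6, 13, 9, 47, 34, 49, 8, 25, 10, 12]
Tree (level-order array): [41, 6, 47, None, 13, None, 49, 9, 34, None, None, 8, 10, 25, None, None, None, None, 12]
Rule: A leaf has 0 children.
Per-node child counts:
  node 41: 2 child(ren)
  node 6: 1 child(ren)
  node 13: 2 child(ren)
  node 9: 2 child(ren)
  node 8: 0 child(ren)
  node 10: 1 child(ren)
  node 12: 0 child(ren)
  node 34: 1 child(ren)
  node 25: 0 child(ren)
  node 47: 1 child(ren)
  node 49: 0 child(ren)
Matching nodes: [8, 12, 25, 49]
Count of leaf nodes: 4


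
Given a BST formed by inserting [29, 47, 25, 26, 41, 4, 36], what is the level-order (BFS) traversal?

Tree insertion order: [29, 47, 25, 26, 41, 4, 36]
Tree (level-order array): [29, 25, 47, 4, 26, 41, None, None, None, None, None, 36]
BFS from the root, enqueuing left then right child of each popped node:
  queue [29] -> pop 29, enqueue [25, 47], visited so far: [29]
  queue [25, 47] -> pop 25, enqueue [4, 26], visited so far: [29, 25]
  queue [47, 4, 26] -> pop 47, enqueue [41], visited so far: [29, 25, 47]
  queue [4, 26, 41] -> pop 4, enqueue [none], visited so far: [29, 25, 47, 4]
  queue [26, 41] -> pop 26, enqueue [none], visited so far: [29, 25, 47, 4, 26]
  queue [41] -> pop 41, enqueue [36], visited so far: [29, 25, 47, 4, 26, 41]
  queue [36] -> pop 36, enqueue [none], visited so far: [29, 25, 47, 4, 26, 41, 36]
Result: [29, 25, 47, 4, 26, 41, 36]


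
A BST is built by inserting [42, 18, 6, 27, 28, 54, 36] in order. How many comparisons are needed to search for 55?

Search path for 55: 42 -> 54
Found: False
Comparisons: 2


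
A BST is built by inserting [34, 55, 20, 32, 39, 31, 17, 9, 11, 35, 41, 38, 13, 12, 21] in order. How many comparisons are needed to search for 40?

Search path for 40: 34 -> 55 -> 39 -> 41
Found: False
Comparisons: 4


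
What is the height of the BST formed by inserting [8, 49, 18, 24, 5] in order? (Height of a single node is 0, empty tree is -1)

Insertion order: [8, 49, 18, 24, 5]
Tree (level-order array): [8, 5, 49, None, None, 18, None, None, 24]
Compute height bottom-up (empty subtree = -1):
  height(5) = 1 + max(-1, -1) = 0
  height(24) = 1 + max(-1, -1) = 0
  height(18) = 1 + max(-1, 0) = 1
  height(49) = 1 + max(1, -1) = 2
  height(8) = 1 + max(0, 2) = 3
Height = 3


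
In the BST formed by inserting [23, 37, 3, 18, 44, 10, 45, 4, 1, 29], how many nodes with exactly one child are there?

Tree built from: [23, 37, 3, 18, 44, 10, 45, 4, 1, 29]
Tree (level-order array): [23, 3, 37, 1, 18, 29, 44, None, None, 10, None, None, None, None, 45, 4]
Rule: These are nodes with exactly 1 non-null child.
Per-node child counts:
  node 23: 2 child(ren)
  node 3: 2 child(ren)
  node 1: 0 child(ren)
  node 18: 1 child(ren)
  node 10: 1 child(ren)
  node 4: 0 child(ren)
  node 37: 2 child(ren)
  node 29: 0 child(ren)
  node 44: 1 child(ren)
  node 45: 0 child(ren)
Matching nodes: [18, 10, 44]
Count of nodes with exactly one child: 3


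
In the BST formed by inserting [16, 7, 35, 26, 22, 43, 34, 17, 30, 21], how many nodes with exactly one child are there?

Tree built from: [16, 7, 35, 26, 22, 43, 34, 17, 30, 21]
Tree (level-order array): [16, 7, 35, None, None, 26, 43, 22, 34, None, None, 17, None, 30, None, None, 21]
Rule: These are nodes with exactly 1 non-null child.
Per-node child counts:
  node 16: 2 child(ren)
  node 7: 0 child(ren)
  node 35: 2 child(ren)
  node 26: 2 child(ren)
  node 22: 1 child(ren)
  node 17: 1 child(ren)
  node 21: 0 child(ren)
  node 34: 1 child(ren)
  node 30: 0 child(ren)
  node 43: 0 child(ren)
Matching nodes: [22, 17, 34]
Count of nodes with exactly one child: 3


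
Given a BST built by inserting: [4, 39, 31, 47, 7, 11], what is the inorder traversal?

Tree insertion order: [4, 39, 31, 47, 7, 11]
Tree (level-order array): [4, None, 39, 31, 47, 7, None, None, None, None, 11]
Inorder traversal: [4, 7, 11, 31, 39, 47]


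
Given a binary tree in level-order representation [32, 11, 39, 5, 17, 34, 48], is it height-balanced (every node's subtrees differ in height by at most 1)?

Tree (level-order array): [32, 11, 39, 5, 17, 34, 48]
Definition: a tree is height-balanced if, at every node, |h(left) - h(right)| <= 1 (empty subtree has height -1).
Bottom-up per-node check:
  node 5: h_left=-1, h_right=-1, diff=0 [OK], height=0
  node 17: h_left=-1, h_right=-1, diff=0 [OK], height=0
  node 11: h_left=0, h_right=0, diff=0 [OK], height=1
  node 34: h_left=-1, h_right=-1, diff=0 [OK], height=0
  node 48: h_left=-1, h_right=-1, diff=0 [OK], height=0
  node 39: h_left=0, h_right=0, diff=0 [OK], height=1
  node 32: h_left=1, h_right=1, diff=0 [OK], height=2
All nodes satisfy the balance condition.
Result: Balanced


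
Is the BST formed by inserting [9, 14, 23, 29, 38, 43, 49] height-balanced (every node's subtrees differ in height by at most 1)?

Tree (level-order array): [9, None, 14, None, 23, None, 29, None, 38, None, 43, None, 49]
Definition: a tree is height-balanced if, at every node, |h(left) - h(right)| <= 1 (empty subtree has height -1).
Bottom-up per-node check:
  node 49: h_left=-1, h_right=-1, diff=0 [OK], height=0
  node 43: h_left=-1, h_right=0, diff=1 [OK], height=1
  node 38: h_left=-1, h_right=1, diff=2 [FAIL (|-1-1|=2 > 1)], height=2
  node 29: h_left=-1, h_right=2, diff=3 [FAIL (|-1-2|=3 > 1)], height=3
  node 23: h_left=-1, h_right=3, diff=4 [FAIL (|-1-3|=4 > 1)], height=4
  node 14: h_left=-1, h_right=4, diff=5 [FAIL (|-1-4|=5 > 1)], height=5
  node 9: h_left=-1, h_right=5, diff=6 [FAIL (|-1-5|=6 > 1)], height=6
Node 38 violates the condition: |-1 - 1| = 2 > 1.
Result: Not balanced


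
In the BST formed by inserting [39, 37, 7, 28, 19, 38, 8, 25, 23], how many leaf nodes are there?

Tree built from: [39, 37, 7, 28, 19, 38, 8, 25, 23]
Tree (level-order array): [39, 37, None, 7, 38, None, 28, None, None, 19, None, 8, 25, None, None, 23]
Rule: A leaf has 0 children.
Per-node child counts:
  node 39: 1 child(ren)
  node 37: 2 child(ren)
  node 7: 1 child(ren)
  node 28: 1 child(ren)
  node 19: 2 child(ren)
  node 8: 0 child(ren)
  node 25: 1 child(ren)
  node 23: 0 child(ren)
  node 38: 0 child(ren)
Matching nodes: [8, 23, 38]
Count of leaf nodes: 3


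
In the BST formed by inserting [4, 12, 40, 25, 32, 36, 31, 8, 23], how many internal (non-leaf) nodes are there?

Tree built from: [4, 12, 40, 25, 32, 36, 31, 8, 23]
Tree (level-order array): [4, None, 12, 8, 40, None, None, 25, None, 23, 32, None, None, 31, 36]
Rule: An internal node has at least one child.
Per-node child counts:
  node 4: 1 child(ren)
  node 12: 2 child(ren)
  node 8: 0 child(ren)
  node 40: 1 child(ren)
  node 25: 2 child(ren)
  node 23: 0 child(ren)
  node 32: 2 child(ren)
  node 31: 0 child(ren)
  node 36: 0 child(ren)
Matching nodes: [4, 12, 40, 25, 32]
Count of internal (non-leaf) nodes: 5


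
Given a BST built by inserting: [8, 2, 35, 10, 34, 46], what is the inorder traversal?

Tree insertion order: [8, 2, 35, 10, 34, 46]
Tree (level-order array): [8, 2, 35, None, None, 10, 46, None, 34]
Inorder traversal: [2, 8, 10, 34, 35, 46]


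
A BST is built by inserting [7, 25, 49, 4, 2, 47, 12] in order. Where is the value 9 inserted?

Starting tree (level order): [7, 4, 25, 2, None, 12, 49, None, None, None, None, 47]
Insertion path: 7 -> 25 -> 12
Result: insert 9 as left child of 12
Final tree (level order): [7, 4, 25, 2, None, 12, 49, None, None, 9, None, 47]


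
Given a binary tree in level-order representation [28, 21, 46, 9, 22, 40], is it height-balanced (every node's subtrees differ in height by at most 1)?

Tree (level-order array): [28, 21, 46, 9, 22, 40]
Definition: a tree is height-balanced if, at every node, |h(left) - h(right)| <= 1 (empty subtree has height -1).
Bottom-up per-node check:
  node 9: h_left=-1, h_right=-1, diff=0 [OK], height=0
  node 22: h_left=-1, h_right=-1, diff=0 [OK], height=0
  node 21: h_left=0, h_right=0, diff=0 [OK], height=1
  node 40: h_left=-1, h_right=-1, diff=0 [OK], height=0
  node 46: h_left=0, h_right=-1, diff=1 [OK], height=1
  node 28: h_left=1, h_right=1, diff=0 [OK], height=2
All nodes satisfy the balance condition.
Result: Balanced


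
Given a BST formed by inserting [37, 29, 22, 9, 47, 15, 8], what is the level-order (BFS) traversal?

Tree insertion order: [37, 29, 22, 9, 47, 15, 8]
Tree (level-order array): [37, 29, 47, 22, None, None, None, 9, None, 8, 15]
BFS from the root, enqueuing left then right child of each popped node:
  queue [37] -> pop 37, enqueue [29, 47], visited so far: [37]
  queue [29, 47] -> pop 29, enqueue [22], visited so far: [37, 29]
  queue [47, 22] -> pop 47, enqueue [none], visited so far: [37, 29, 47]
  queue [22] -> pop 22, enqueue [9], visited so far: [37, 29, 47, 22]
  queue [9] -> pop 9, enqueue [8, 15], visited so far: [37, 29, 47, 22, 9]
  queue [8, 15] -> pop 8, enqueue [none], visited so far: [37, 29, 47, 22, 9, 8]
  queue [15] -> pop 15, enqueue [none], visited so far: [37, 29, 47, 22, 9, 8, 15]
Result: [37, 29, 47, 22, 9, 8, 15]


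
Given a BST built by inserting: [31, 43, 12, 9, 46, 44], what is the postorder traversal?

Tree insertion order: [31, 43, 12, 9, 46, 44]
Tree (level-order array): [31, 12, 43, 9, None, None, 46, None, None, 44]
Postorder traversal: [9, 12, 44, 46, 43, 31]


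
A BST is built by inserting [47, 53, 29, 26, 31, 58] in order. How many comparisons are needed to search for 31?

Search path for 31: 47 -> 29 -> 31
Found: True
Comparisons: 3


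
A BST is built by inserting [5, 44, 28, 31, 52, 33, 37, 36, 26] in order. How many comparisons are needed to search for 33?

Search path for 33: 5 -> 44 -> 28 -> 31 -> 33
Found: True
Comparisons: 5


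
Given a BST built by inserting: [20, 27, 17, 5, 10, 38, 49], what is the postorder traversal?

Tree insertion order: [20, 27, 17, 5, 10, 38, 49]
Tree (level-order array): [20, 17, 27, 5, None, None, 38, None, 10, None, 49]
Postorder traversal: [10, 5, 17, 49, 38, 27, 20]


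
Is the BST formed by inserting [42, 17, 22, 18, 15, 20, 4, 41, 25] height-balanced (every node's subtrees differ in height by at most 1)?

Tree (level-order array): [42, 17, None, 15, 22, 4, None, 18, 41, None, None, None, 20, 25]
Definition: a tree is height-balanced if, at every node, |h(left) - h(right)| <= 1 (empty subtree has height -1).
Bottom-up per-node check:
  node 4: h_left=-1, h_right=-1, diff=0 [OK], height=0
  node 15: h_left=0, h_right=-1, diff=1 [OK], height=1
  node 20: h_left=-1, h_right=-1, diff=0 [OK], height=0
  node 18: h_left=-1, h_right=0, diff=1 [OK], height=1
  node 25: h_left=-1, h_right=-1, diff=0 [OK], height=0
  node 41: h_left=0, h_right=-1, diff=1 [OK], height=1
  node 22: h_left=1, h_right=1, diff=0 [OK], height=2
  node 17: h_left=1, h_right=2, diff=1 [OK], height=3
  node 42: h_left=3, h_right=-1, diff=4 [FAIL (|3--1|=4 > 1)], height=4
Node 42 violates the condition: |3 - -1| = 4 > 1.
Result: Not balanced


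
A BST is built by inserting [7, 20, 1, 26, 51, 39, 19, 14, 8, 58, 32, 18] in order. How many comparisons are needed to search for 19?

Search path for 19: 7 -> 20 -> 19
Found: True
Comparisons: 3


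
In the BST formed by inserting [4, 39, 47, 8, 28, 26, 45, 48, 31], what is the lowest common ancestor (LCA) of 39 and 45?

Tree insertion order: [4, 39, 47, 8, 28, 26, 45, 48, 31]
Tree (level-order array): [4, None, 39, 8, 47, None, 28, 45, 48, 26, 31]
In a BST, the LCA of p=39, q=45 is the first node v on the
root-to-leaf path with p <= v <= q (go left if both < v, right if both > v).
Walk from root:
  at 4: both 39 and 45 > 4, go right
  at 39: 39 <= 39 <= 45, this is the LCA
LCA = 39


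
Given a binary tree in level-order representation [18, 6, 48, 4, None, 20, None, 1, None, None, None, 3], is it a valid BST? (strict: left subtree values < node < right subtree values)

Level-order array: [18, 6, 48, 4, None, 20, None, 1, None, None, None, 3]
Validate using subtree bounds (lo, hi): at each node, require lo < value < hi,
then recurse left with hi=value and right with lo=value.
Preorder trace (stopping at first violation):
  at node 18 with bounds (-inf, +inf): OK
  at node 6 with bounds (-inf, 18): OK
  at node 4 with bounds (-inf, 6): OK
  at node 1 with bounds (-inf, 4): OK
  at node 3 with bounds (-inf, 1): VIOLATION
Node 3 violates its bound: not (-inf < 3 < 1).
Result: Not a valid BST


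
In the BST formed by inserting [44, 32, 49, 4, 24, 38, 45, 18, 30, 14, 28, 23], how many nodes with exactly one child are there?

Tree built from: [44, 32, 49, 4, 24, 38, 45, 18, 30, 14, 28, 23]
Tree (level-order array): [44, 32, 49, 4, 38, 45, None, None, 24, None, None, None, None, 18, 30, 14, 23, 28]
Rule: These are nodes with exactly 1 non-null child.
Per-node child counts:
  node 44: 2 child(ren)
  node 32: 2 child(ren)
  node 4: 1 child(ren)
  node 24: 2 child(ren)
  node 18: 2 child(ren)
  node 14: 0 child(ren)
  node 23: 0 child(ren)
  node 30: 1 child(ren)
  node 28: 0 child(ren)
  node 38: 0 child(ren)
  node 49: 1 child(ren)
  node 45: 0 child(ren)
Matching nodes: [4, 30, 49]
Count of nodes with exactly one child: 3


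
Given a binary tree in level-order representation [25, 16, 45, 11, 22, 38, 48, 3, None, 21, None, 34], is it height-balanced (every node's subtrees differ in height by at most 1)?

Tree (level-order array): [25, 16, 45, 11, 22, 38, 48, 3, None, 21, None, 34]
Definition: a tree is height-balanced if, at every node, |h(left) - h(right)| <= 1 (empty subtree has height -1).
Bottom-up per-node check:
  node 3: h_left=-1, h_right=-1, diff=0 [OK], height=0
  node 11: h_left=0, h_right=-1, diff=1 [OK], height=1
  node 21: h_left=-1, h_right=-1, diff=0 [OK], height=0
  node 22: h_left=0, h_right=-1, diff=1 [OK], height=1
  node 16: h_left=1, h_right=1, diff=0 [OK], height=2
  node 34: h_left=-1, h_right=-1, diff=0 [OK], height=0
  node 38: h_left=0, h_right=-1, diff=1 [OK], height=1
  node 48: h_left=-1, h_right=-1, diff=0 [OK], height=0
  node 45: h_left=1, h_right=0, diff=1 [OK], height=2
  node 25: h_left=2, h_right=2, diff=0 [OK], height=3
All nodes satisfy the balance condition.
Result: Balanced


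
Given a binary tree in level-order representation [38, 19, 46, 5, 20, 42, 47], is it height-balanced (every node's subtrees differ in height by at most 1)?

Tree (level-order array): [38, 19, 46, 5, 20, 42, 47]
Definition: a tree is height-balanced if, at every node, |h(left) - h(right)| <= 1 (empty subtree has height -1).
Bottom-up per-node check:
  node 5: h_left=-1, h_right=-1, diff=0 [OK], height=0
  node 20: h_left=-1, h_right=-1, diff=0 [OK], height=0
  node 19: h_left=0, h_right=0, diff=0 [OK], height=1
  node 42: h_left=-1, h_right=-1, diff=0 [OK], height=0
  node 47: h_left=-1, h_right=-1, diff=0 [OK], height=0
  node 46: h_left=0, h_right=0, diff=0 [OK], height=1
  node 38: h_left=1, h_right=1, diff=0 [OK], height=2
All nodes satisfy the balance condition.
Result: Balanced


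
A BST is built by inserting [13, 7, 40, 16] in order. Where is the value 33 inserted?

Starting tree (level order): [13, 7, 40, None, None, 16]
Insertion path: 13 -> 40 -> 16
Result: insert 33 as right child of 16
Final tree (level order): [13, 7, 40, None, None, 16, None, None, 33]


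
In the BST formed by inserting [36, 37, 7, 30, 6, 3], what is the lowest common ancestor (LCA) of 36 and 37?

Tree insertion order: [36, 37, 7, 30, 6, 3]
Tree (level-order array): [36, 7, 37, 6, 30, None, None, 3]
In a BST, the LCA of p=36, q=37 is the first node v on the
root-to-leaf path with p <= v <= q (go left if both < v, right if both > v).
Walk from root:
  at 36: 36 <= 36 <= 37, this is the LCA
LCA = 36


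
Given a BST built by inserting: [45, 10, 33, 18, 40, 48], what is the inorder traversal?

Tree insertion order: [45, 10, 33, 18, 40, 48]
Tree (level-order array): [45, 10, 48, None, 33, None, None, 18, 40]
Inorder traversal: [10, 18, 33, 40, 45, 48]


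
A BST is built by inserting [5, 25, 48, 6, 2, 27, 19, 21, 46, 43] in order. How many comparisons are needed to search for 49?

Search path for 49: 5 -> 25 -> 48
Found: False
Comparisons: 3


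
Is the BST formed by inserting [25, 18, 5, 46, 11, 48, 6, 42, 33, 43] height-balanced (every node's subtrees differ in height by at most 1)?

Tree (level-order array): [25, 18, 46, 5, None, 42, 48, None, 11, 33, 43, None, None, 6]
Definition: a tree is height-balanced if, at every node, |h(left) - h(right)| <= 1 (empty subtree has height -1).
Bottom-up per-node check:
  node 6: h_left=-1, h_right=-1, diff=0 [OK], height=0
  node 11: h_left=0, h_right=-1, diff=1 [OK], height=1
  node 5: h_left=-1, h_right=1, diff=2 [FAIL (|-1-1|=2 > 1)], height=2
  node 18: h_left=2, h_right=-1, diff=3 [FAIL (|2--1|=3 > 1)], height=3
  node 33: h_left=-1, h_right=-1, diff=0 [OK], height=0
  node 43: h_left=-1, h_right=-1, diff=0 [OK], height=0
  node 42: h_left=0, h_right=0, diff=0 [OK], height=1
  node 48: h_left=-1, h_right=-1, diff=0 [OK], height=0
  node 46: h_left=1, h_right=0, diff=1 [OK], height=2
  node 25: h_left=3, h_right=2, diff=1 [OK], height=4
Node 5 violates the condition: |-1 - 1| = 2 > 1.
Result: Not balanced


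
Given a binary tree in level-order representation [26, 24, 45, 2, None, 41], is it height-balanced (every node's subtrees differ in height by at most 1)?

Tree (level-order array): [26, 24, 45, 2, None, 41]
Definition: a tree is height-balanced if, at every node, |h(left) - h(right)| <= 1 (empty subtree has height -1).
Bottom-up per-node check:
  node 2: h_left=-1, h_right=-1, diff=0 [OK], height=0
  node 24: h_left=0, h_right=-1, diff=1 [OK], height=1
  node 41: h_left=-1, h_right=-1, diff=0 [OK], height=0
  node 45: h_left=0, h_right=-1, diff=1 [OK], height=1
  node 26: h_left=1, h_right=1, diff=0 [OK], height=2
All nodes satisfy the balance condition.
Result: Balanced


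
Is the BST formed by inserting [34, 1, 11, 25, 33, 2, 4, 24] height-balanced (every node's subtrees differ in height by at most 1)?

Tree (level-order array): [34, 1, None, None, 11, 2, 25, None, 4, 24, 33]
Definition: a tree is height-balanced if, at every node, |h(left) - h(right)| <= 1 (empty subtree has height -1).
Bottom-up per-node check:
  node 4: h_left=-1, h_right=-1, diff=0 [OK], height=0
  node 2: h_left=-1, h_right=0, diff=1 [OK], height=1
  node 24: h_left=-1, h_right=-1, diff=0 [OK], height=0
  node 33: h_left=-1, h_right=-1, diff=0 [OK], height=0
  node 25: h_left=0, h_right=0, diff=0 [OK], height=1
  node 11: h_left=1, h_right=1, diff=0 [OK], height=2
  node 1: h_left=-1, h_right=2, diff=3 [FAIL (|-1-2|=3 > 1)], height=3
  node 34: h_left=3, h_right=-1, diff=4 [FAIL (|3--1|=4 > 1)], height=4
Node 1 violates the condition: |-1 - 2| = 3 > 1.
Result: Not balanced


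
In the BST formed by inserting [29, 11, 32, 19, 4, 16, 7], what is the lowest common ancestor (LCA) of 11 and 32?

Tree insertion order: [29, 11, 32, 19, 4, 16, 7]
Tree (level-order array): [29, 11, 32, 4, 19, None, None, None, 7, 16]
In a BST, the LCA of p=11, q=32 is the first node v on the
root-to-leaf path with p <= v <= q (go left if both < v, right if both > v).
Walk from root:
  at 29: 11 <= 29 <= 32, this is the LCA
LCA = 29


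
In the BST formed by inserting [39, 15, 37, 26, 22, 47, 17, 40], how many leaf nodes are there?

Tree built from: [39, 15, 37, 26, 22, 47, 17, 40]
Tree (level-order array): [39, 15, 47, None, 37, 40, None, 26, None, None, None, 22, None, 17]
Rule: A leaf has 0 children.
Per-node child counts:
  node 39: 2 child(ren)
  node 15: 1 child(ren)
  node 37: 1 child(ren)
  node 26: 1 child(ren)
  node 22: 1 child(ren)
  node 17: 0 child(ren)
  node 47: 1 child(ren)
  node 40: 0 child(ren)
Matching nodes: [17, 40]
Count of leaf nodes: 2


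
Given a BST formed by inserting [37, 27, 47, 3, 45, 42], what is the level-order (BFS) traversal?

Tree insertion order: [37, 27, 47, 3, 45, 42]
Tree (level-order array): [37, 27, 47, 3, None, 45, None, None, None, 42]
BFS from the root, enqueuing left then right child of each popped node:
  queue [37] -> pop 37, enqueue [27, 47], visited so far: [37]
  queue [27, 47] -> pop 27, enqueue [3], visited so far: [37, 27]
  queue [47, 3] -> pop 47, enqueue [45], visited so far: [37, 27, 47]
  queue [3, 45] -> pop 3, enqueue [none], visited so far: [37, 27, 47, 3]
  queue [45] -> pop 45, enqueue [42], visited so far: [37, 27, 47, 3, 45]
  queue [42] -> pop 42, enqueue [none], visited so far: [37, 27, 47, 3, 45, 42]
Result: [37, 27, 47, 3, 45, 42]


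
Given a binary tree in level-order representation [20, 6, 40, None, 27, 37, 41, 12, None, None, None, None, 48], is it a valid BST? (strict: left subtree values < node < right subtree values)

Level-order array: [20, 6, 40, None, 27, 37, 41, 12, None, None, None, None, 48]
Validate using subtree bounds (lo, hi): at each node, require lo < value < hi,
then recurse left with hi=value and right with lo=value.
Preorder trace (stopping at first violation):
  at node 20 with bounds (-inf, +inf): OK
  at node 6 with bounds (-inf, 20): OK
  at node 27 with bounds (6, 20): VIOLATION
Node 27 violates its bound: not (6 < 27 < 20).
Result: Not a valid BST


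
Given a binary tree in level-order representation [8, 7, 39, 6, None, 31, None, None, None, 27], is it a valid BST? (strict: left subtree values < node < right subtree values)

Level-order array: [8, 7, 39, 6, None, 31, None, None, None, 27]
Validate using subtree bounds (lo, hi): at each node, require lo < value < hi,
then recurse left with hi=value and right with lo=value.
Preorder trace (stopping at first violation):
  at node 8 with bounds (-inf, +inf): OK
  at node 7 with bounds (-inf, 8): OK
  at node 6 with bounds (-inf, 7): OK
  at node 39 with bounds (8, +inf): OK
  at node 31 with bounds (8, 39): OK
  at node 27 with bounds (8, 31): OK
No violation found at any node.
Result: Valid BST


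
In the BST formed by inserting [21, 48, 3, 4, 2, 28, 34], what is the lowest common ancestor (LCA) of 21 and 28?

Tree insertion order: [21, 48, 3, 4, 2, 28, 34]
Tree (level-order array): [21, 3, 48, 2, 4, 28, None, None, None, None, None, None, 34]
In a BST, the LCA of p=21, q=28 is the first node v on the
root-to-leaf path with p <= v <= q (go left if both < v, right if both > v).
Walk from root:
  at 21: 21 <= 21 <= 28, this is the LCA
LCA = 21


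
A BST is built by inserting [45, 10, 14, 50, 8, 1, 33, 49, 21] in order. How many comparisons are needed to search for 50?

Search path for 50: 45 -> 50
Found: True
Comparisons: 2


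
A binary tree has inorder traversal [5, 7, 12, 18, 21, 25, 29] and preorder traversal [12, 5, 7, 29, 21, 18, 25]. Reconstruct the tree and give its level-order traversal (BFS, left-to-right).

Inorder:  [5, 7, 12, 18, 21, 25, 29]
Preorder: [12, 5, 7, 29, 21, 18, 25]
Algorithm: preorder visits root first, so consume preorder in order;
for each root, split the current inorder slice at that value into
left-subtree inorder and right-subtree inorder, then recurse.
Recursive splits:
  root=12; inorder splits into left=[5, 7], right=[18, 21, 25, 29]
  root=5; inorder splits into left=[], right=[7]
  root=7; inorder splits into left=[], right=[]
  root=29; inorder splits into left=[18, 21, 25], right=[]
  root=21; inorder splits into left=[18], right=[25]
  root=18; inorder splits into left=[], right=[]
  root=25; inorder splits into left=[], right=[]
Reconstructed level-order: [12, 5, 29, 7, 21, 18, 25]


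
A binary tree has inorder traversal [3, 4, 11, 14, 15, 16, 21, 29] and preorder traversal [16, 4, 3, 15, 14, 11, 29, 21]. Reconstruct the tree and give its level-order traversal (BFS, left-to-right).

Inorder:  [3, 4, 11, 14, 15, 16, 21, 29]
Preorder: [16, 4, 3, 15, 14, 11, 29, 21]
Algorithm: preorder visits root first, so consume preorder in order;
for each root, split the current inorder slice at that value into
left-subtree inorder and right-subtree inorder, then recurse.
Recursive splits:
  root=16; inorder splits into left=[3, 4, 11, 14, 15], right=[21, 29]
  root=4; inorder splits into left=[3], right=[11, 14, 15]
  root=3; inorder splits into left=[], right=[]
  root=15; inorder splits into left=[11, 14], right=[]
  root=14; inorder splits into left=[11], right=[]
  root=11; inorder splits into left=[], right=[]
  root=29; inorder splits into left=[21], right=[]
  root=21; inorder splits into left=[], right=[]
Reconstructed level-order: [16, 4, 29, 3, 15, 21, 14, 11]


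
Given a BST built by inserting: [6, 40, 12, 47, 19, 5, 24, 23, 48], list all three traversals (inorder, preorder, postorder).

Tree insertion order: [6, 40, 12, 47, 19, 5, 24, 23, 48]
Tree (level-order array): [6, 5, 40, None, None, 12, 47, None, 19, None, 48, None, 24, None, None, 23]
Inorder (L, root, R): [5, 6, 12, 19, 23, 24, 40, 47, 48]
Preorder (root, L, R): [6, 5, 40, 12, 19, 24, 23, 47, 48]
Postorder (L, R, root): [5, 23, 24, 19, 12, 48, 47, 40, 6]


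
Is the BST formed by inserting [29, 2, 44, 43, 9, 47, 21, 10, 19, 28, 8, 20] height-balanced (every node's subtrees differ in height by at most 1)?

Tree (level-order array): [29, 2, 44, None, 9, 43, 47, 8, 21, None, None, None, None, None, None, 10, 28, None, 19, None, None, None, 20]
Definition: a tree is height-balanced if, at every node, |h(left) - h(right)| <= 1 (empty subtree has height -1).
Bottom-up per-node check:
  node 8: h_left=-1, h_right=-1, diff=0 [OK], height=0
  node 20: h_left=-1, h_right=-1, diff=0 [OK], height=0
  node 19: h_left=-1, h_right=0, diff=1 [OK], height=1
  node 10: h_left=-1, h_right=1, diff=2 [FAIL (|-1-1|=2 > 1)], height=2
  node 28: h_left=-1, h_right=-1, diff=0 [OK], height=0
  node 21: h_left=2, h_right=0, diff=2 [FAIL (|2-0|=2 > 1)], height=3
  node 9: h_left=0, h_right=3, diff=3 [FAIL (|0-3|=3 > 1)], height=4
  node 2: h_left=-1, h_right=4, diff=5 [FAIL (|-1-4|=5 > 1)], height=5
  node 43: h_left=-1, h_right=-1, diff=0 [OK], height=0
  node 47: h_left=-1, h_right=-1, diff=0 [OK], height=0
  node 44: h_left=0, h_right=0, diff=0 [OK], height=1
  node 29: h_left=5, h_right=1, diff=4 [FAIL (|5-1|=4 > 1)], height=6
Node 10 violates the condition: |-1 - 1| = 2 > 1.
Result: Not balanced


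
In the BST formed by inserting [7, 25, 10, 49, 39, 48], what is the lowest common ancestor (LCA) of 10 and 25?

Tree insertion order: [7, 25, 10, 49, 39, 48]
Tree (level-order array): [7, None, 25, 10, 49, None, None, 39, None, None, 48]
In a BST, the LCA of p=10, q=25 is the first node v on the
root-to-leaf path with p <= v <= q (go left if both < v, right if both > v).
Walk from root:
  at 7: both 10 and 25 > 7, go right
  at 25: 10 <= 25 <= 25, this is the LCA
LCA = 25


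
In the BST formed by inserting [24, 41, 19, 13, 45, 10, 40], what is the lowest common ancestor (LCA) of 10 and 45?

Tree insertion order: [24, 41, 19, 13, 45, 10, 40]
Tree (level-order array): [24, 19, 41, 13, None, 40, 45, 10]
In a BST, the LCA of p=10, q=45 is the first node v on the
root-to-leaf path with p <= v <= q (go left if both < v, right if both > v).
Walk from root:
  at 24: 10 <= 24 <= 45, this is the LCA
LCA = 24


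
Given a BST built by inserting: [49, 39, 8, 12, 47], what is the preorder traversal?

Tree insertion order: [49, 39, 8, 12, 47]
Tree (level-order array): [49, 39, None, 8, 47, None, 12]
Preorder traversal: [49, 39, 8, 12, 47]


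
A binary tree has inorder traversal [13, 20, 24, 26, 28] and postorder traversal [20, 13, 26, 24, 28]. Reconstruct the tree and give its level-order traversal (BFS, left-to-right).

Inorder:   [13, 20, 24, 26, 28]
Postorder: [20, 13, 26, 24, 28]
Algorithm: postorder visits root last, so walk postorder right-to-left;
each value is the root of the current inorder slice — split it at that
value, recurse on the right subtree first, then the left.
Recursive splits:
  root=28; inorder splits into left=[13, 20, 24, 26], right=[]
  root=24; inorder splits into left=[13, 20], right=[26]
  root=26; inorder splits into left=[], right=[]
  root=13; inorder splits into left=[], right=[20]
  root=20; inorder splits into left=[], right=[]
Reconstructed level-order: [28, 24, 13, 26, 20]


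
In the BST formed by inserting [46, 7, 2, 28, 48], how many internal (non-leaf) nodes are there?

Tree built from: [46, 7, 2, 28, 48]
Tree (level-order array): [46, 7, 48, 2, 28]
Rule: An internal node has at least one child.
Per-node child counts:
  node 46: 2 child(ren)
  node 7: 2 child(ren)
  node 2: 0 child(ren)
  node 28: 0 child(ren)
  node 48: 0 child(ren)
Matching nodes: [46, 7]
Count of internal (non-leaf) nodes: 2


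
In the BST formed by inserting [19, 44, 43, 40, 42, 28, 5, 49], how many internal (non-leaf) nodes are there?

Tree built from: [19, 44, 43, 40, 42, 28, 5, 49]
Tree (level-order array): [19, 5, 44, None, None, 43, 49, 40, None, None, None, 28, 42]
Rule: An internal node has at least one child.
Per-node child counts:
  node 19: 2 child(ren)
  node 5: 0 child(ren)
  node 44: 2 child(ren)
  node 43: 1 child(ren)
  node 40: 2 child(ren)
  node 28: 0 child(ren)
  node 42: 0 child(ren)
  node 49: 0 child(ren)
Matching nodes: [19, 44, 43, 40]
Count of internal (non-leaf) nodes: 4


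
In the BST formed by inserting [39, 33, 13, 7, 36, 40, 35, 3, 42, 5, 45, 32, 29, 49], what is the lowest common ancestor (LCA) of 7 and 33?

Tree insertion order: [39, 33, 13, 7, 36, 40, 35, 3, 42, 5, 45, 32, 29, 49]
Tree (level-order array): [39, 33, 40, 13, 36, None, 42, 7, 32, 35, None, None, 45, 3, None, 29, None, None, None, None, 49, None, 5]
In a BST, the LCA of p=7, q=33 is the first node v on the
root-to-leaf path with p <= v <= q (go left if both < v, right if both > v).
Walk from root:
  at 39: both 7 and 33 < 39, go left
  at 33: 7 <= 33 <= 33, this is the LCA
LCA = 33
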